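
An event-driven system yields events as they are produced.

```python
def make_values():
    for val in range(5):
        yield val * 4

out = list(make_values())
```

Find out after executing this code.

Step 1: For each val in range(5), yield val * 4:
  val=0: yield 0 * 4 = 0
  val=1: yield 1 * 4 = 4
  val=2: yield 2 * 4 = 8
  val=3: yield 3 * 4 = 12
  val=4: yield 4 * 4 = 16
Therefore out = [0, 4, 8, 12, 16].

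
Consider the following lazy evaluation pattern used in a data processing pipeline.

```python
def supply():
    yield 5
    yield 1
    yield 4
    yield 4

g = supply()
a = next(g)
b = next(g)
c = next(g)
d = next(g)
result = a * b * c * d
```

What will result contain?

Step 1: Create generator and consume all values:
  a = next(g) = 5
  b = next(g) = 1
  c = next(g) = 4
  d = next(g) = 4
Step 2: result = 5 * 1 * 4 * 4 = 80.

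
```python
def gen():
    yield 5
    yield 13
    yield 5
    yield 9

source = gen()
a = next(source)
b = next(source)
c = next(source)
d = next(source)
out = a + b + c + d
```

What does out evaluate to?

Step 1: Create generator and consume all values:
  a = next(source) = 5
  b = next(source) = 13
  c = next(source) = 5
  d = next(source) = 9
Step 2: out = 5 + 13 + 5 + 9 = 32.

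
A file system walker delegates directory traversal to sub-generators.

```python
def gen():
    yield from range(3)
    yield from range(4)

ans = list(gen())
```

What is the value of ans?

Step 1: Trace yields in order:
  yield 0
  yield 1
  yield 2
  yield 0
  yield 1
  yield 2
  yield 3
Therefore ans = [0, 1, 2, 0, 1, 2, 3].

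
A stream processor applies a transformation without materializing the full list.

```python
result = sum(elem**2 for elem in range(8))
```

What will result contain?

Step 1: Compute elem**2 for each elem in range(8):
  elem=0: 0**2 = 0
  elem=1: 1**2 = 1
  elem=2: 2**2 = 4
  elem=3: 3**2 = 9
  elem=4: 4**2 = 16
  elem=5: 5**2 = 25
  elem=6: 6**2 = 36
  elem=7: 7**2 = 49
Step 2: sum = 0 + 1 + 4 + 9 + 16 + 25 + 36 + 49 = 140.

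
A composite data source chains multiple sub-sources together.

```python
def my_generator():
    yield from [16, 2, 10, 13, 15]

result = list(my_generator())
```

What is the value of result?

Step 1: yield from delegates to the iterable, yielding each element.
Step 2: Collected values: [16, 2, 10, 13, 15].
Therefore result = [16, 2, 10, 13, 15].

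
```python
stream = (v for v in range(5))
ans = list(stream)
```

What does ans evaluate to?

Step 1: Generator expression iterates range(5): [0, 1, 2, 3, 4].
Step 2: list() collects all values.
Therefore ans = [0, 1, 2, 3, 4].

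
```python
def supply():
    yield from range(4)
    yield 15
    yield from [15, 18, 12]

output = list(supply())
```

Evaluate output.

Step 1: Trace yields in order:
  yield 0
  yield 1
  yield 2
  yield 3
  yield 15
  yield 15
  yield 18
  yield 12
Therefore output = [0, 1, 2, 3, 15, 15, 18, 12].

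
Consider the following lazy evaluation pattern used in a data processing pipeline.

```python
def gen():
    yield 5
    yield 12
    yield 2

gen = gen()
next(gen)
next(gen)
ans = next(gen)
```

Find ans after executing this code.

Step 1: gen() creates a generator.
Step 2: next(gen) yields 5 (consumed and discarded).
Step 3: next(gen) yields 12 (consumed and discarded).
Step 4: next(gen) yields 2, assigned to ans.
Therefore ans = 2.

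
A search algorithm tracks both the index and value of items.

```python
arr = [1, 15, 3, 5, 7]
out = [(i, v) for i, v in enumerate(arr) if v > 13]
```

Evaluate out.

Step 1: Filter enumerate([1, 15, 3, 5, 7]) keeping v > 13:
  (0, 1): 1 <= 13, excluded
  (1, 15): 15 > 13, included
  (2, 3): 3 <= 13, excluded
  (3, 5): 5 <= 13, excluded
  (4, 7): 7 <= 13, excluded
Therefore out = [(1, 15)].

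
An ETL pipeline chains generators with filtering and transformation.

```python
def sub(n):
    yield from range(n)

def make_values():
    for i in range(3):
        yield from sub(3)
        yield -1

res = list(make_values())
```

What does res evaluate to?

Step 1: For each i in range(3):
  i=0: yield from sub(3) -> [0, 1, 2], then yield -1
  i=1: yield from sub(3) -> [0, 1, 2], then yield -1
  i=2: yield from sub(3) -> [0, 1, 2], then yield -1
Therefore res = [0, 1, 2, -1, 0, 1, 2, -1, 0, 1, 2, -1].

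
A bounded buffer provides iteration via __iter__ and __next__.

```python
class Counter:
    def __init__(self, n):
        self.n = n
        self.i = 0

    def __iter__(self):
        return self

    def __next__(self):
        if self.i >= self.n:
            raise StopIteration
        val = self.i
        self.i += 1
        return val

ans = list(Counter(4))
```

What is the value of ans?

Step 1: Counter(4) creates an iterator counting 0 to 3.
Step 2: list() consumes all values: [0, 1, 2, 3].
Therefore ans = [0, 1, 2, 3].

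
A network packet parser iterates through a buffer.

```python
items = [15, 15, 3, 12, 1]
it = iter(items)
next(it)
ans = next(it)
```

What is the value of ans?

Step 1: Create iterator over [15, 15, 3, 12, 1].
Step 2: next() consumes 15.
Step 3: next() returns 15.
Therefore ans = 15.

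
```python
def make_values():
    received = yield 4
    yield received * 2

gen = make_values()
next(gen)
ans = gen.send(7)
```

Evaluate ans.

Step 1: next(gen) advances to first yield, producing 4.
Step 2: send(7) resumes, received = 7.
Step 3: yield received * 2 = 7 * 2 = 14.
Therefore ans = 14.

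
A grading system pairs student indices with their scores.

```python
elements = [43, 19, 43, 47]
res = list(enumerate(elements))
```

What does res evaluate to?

Step 1: enumerate pairs each element with its index:
  (0, 43)
  (1, 19)
  (2, 43)
  (3, 47)
Therefore res = [(0, 43), (1, 19), (2, 43), (3, 47)].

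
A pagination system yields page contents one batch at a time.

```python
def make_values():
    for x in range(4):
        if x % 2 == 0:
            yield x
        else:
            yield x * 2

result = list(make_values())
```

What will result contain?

Step 1: For each x in range(4), yield x if even, else x*2:
  x=0 (even): yield 0
  x=1 (odd): yield 1*2 = 2
  x=2 (even): yield 2
  x=3 (odd): yield 3*2 = 6
Therefore result = [0, 2, 2, 6].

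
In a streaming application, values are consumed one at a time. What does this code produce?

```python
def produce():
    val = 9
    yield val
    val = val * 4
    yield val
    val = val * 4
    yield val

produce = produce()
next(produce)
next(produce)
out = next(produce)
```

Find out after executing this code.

Step 1: Trace through generator execution:
  Yield 1: val starts at 9, yield 9
  Yield 2: val = 9 * 4 = 36, yield 36
  Yield 3: val = 36 * 4 = 144, yield 144
Step 2: First next() gets 9, second next() gets the second value, third next() yields 144.
Therefore out = 144.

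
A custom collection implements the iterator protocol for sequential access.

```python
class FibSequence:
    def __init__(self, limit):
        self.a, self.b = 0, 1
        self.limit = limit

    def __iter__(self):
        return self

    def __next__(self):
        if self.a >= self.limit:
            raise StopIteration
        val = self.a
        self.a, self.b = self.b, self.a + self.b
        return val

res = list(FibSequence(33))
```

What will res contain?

Step 1: Fibonacci-like sequence (a=0, b=1) until >= 33:
  Yield 0, then a,b = 1,1
  Yield 1, then a,b = 1,2
  Yield 1, then a,b = 2,3
  Yield 2, then a,b = 3,5
  Yield 3, then a,b = 5,8
  Yield 5, then a,b = 8,13
  Yield 8, then a,b = 13,21
  Yield 13, then a,b = 21,34
  Yield 21, then a,b = 34,55
Step 2: 34 >= 33, stop.
Therefore res = [0, 1, 1, 2, 3, 5, 8, 13, 21].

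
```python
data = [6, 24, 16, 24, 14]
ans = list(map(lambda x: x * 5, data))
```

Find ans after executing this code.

Step 1: Apply lambda x: x * 5 to each element:
  6 -> 30
  24 -> 120
  16 -> 80
  24 -> 120
  14 -> 70
Therefore ans = [30, 120, 80, 120, 70].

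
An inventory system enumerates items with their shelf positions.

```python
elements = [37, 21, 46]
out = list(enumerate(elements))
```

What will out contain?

Step 1: enumerate pairs each element with its index:
  (0, 37)
  (1, 21)
  (2, 46)
Therefore out = [(0, 37), (1, 21), (2, 46)].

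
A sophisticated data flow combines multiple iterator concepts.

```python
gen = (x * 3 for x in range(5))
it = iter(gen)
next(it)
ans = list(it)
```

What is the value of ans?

Step 1: Generator produces [0, 3, 6, 9, 12].
Step 2: next(it) consumes first element (0).
Step 3: list(it) collects remaining: [3, 6, 9, 12].
Therefore ans = [3, 6, 9, 12].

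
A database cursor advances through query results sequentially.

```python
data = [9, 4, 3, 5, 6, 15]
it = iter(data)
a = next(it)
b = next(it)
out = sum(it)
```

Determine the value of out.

Step 1: Create iterator over [9, 4, 3, 5, 6, 15].
Step 2: a = next() = 9, b = next() = 4.
Step 3: sum() of remaining [3, 5, 6, 15] = 29.
Therefore out = 29.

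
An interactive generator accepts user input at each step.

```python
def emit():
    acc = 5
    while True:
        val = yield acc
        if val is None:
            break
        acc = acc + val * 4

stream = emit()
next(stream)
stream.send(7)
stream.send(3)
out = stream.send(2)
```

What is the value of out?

Step 1: next() -> yield acc=5.
Step 2: send(7) -> val=7, acc = 5 + 7*4 = 33, yield 33.
Step 3: send(3) -> val=3, acc = 33 + 3*4 = 45, yield 45.
Step 4: send(2) -> val=2, acc = 45 + 2*4 = 53, yield 53.
Therefore out = 53.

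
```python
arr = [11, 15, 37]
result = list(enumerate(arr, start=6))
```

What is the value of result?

Step 1: enumerate with start=6:
  (6, 11)
  (7, 15)
  (8, 37)
Therefore result = [(6, 11), (7, 15), (8, 37)].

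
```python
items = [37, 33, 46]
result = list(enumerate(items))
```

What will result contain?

Step 1: enumerate pairs each element with its index:
  (0, 37)
  (1, 33)
  (2, 46)
Therefore result = [(0, 37), (1, 33), (2, 46)].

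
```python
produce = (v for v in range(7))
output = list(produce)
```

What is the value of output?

Step 1: Generator expression iterates range(7): [0, 1, 2, 3, 4, 5, 6].
Step 2: list() collects all values.
Therefore output = [0, 1, 2, 3, 4, 5, 6].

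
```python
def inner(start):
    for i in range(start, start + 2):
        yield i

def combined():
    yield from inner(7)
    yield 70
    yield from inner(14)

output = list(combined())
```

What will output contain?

Step 1: combined() delegates to inner(7):
  yield 7
  yield 8
Step 2: yield 70
Step 3: Delegates to inner(14):
  yield 14
  yield 15
Therefore output = [7, 8, 70, 14, 15].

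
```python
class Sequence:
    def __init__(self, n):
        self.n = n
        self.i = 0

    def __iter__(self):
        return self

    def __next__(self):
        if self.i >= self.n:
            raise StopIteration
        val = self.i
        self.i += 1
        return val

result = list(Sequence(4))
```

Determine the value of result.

Step 1: Sequence(4) creates an iterator counting 0 to 3.
Step 2: list() consumes all values: [0, 1, 2, 3].
Therefore result = [0, 1, 2, 3].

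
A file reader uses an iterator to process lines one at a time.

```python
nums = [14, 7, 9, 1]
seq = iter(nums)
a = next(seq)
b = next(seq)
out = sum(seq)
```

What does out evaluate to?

Step 1: Create iterator over [14, 7, 9, 1].
Step 2: a = next() = 14, b = next() = 7.
Step 3: sum() of remaining [9, 1] = 10.
Therefore out = 10.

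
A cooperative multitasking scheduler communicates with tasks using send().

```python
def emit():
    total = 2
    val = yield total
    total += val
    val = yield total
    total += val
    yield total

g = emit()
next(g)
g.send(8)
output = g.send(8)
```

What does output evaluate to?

Step 1: next() -> yield total=2.
Step 2: send(8) -> val=8, total = 2+8 = 10, yield 10.
Step 3: send(8) -> val=8, total = 10+8 = 18, yield 18.
Therefore output = 18.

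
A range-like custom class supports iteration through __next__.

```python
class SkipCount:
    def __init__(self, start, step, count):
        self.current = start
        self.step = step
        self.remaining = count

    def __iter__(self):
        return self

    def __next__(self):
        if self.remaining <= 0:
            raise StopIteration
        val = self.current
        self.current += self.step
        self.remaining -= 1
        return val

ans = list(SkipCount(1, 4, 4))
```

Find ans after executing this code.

Step 1: SkipCount starts at 1, increments by 4, for 4 steps:
  Yield 1, then current += 4
  Yield 5, then current += 4
  Yield 9, then current += 4
  Yield 13, then current += 4
Therefore ans = [1, 5, 9, 13].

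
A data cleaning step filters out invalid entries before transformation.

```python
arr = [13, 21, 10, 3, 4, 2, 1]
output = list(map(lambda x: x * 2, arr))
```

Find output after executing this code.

Step 1: Apply lambda x: x * 2 to each element:
  13 -> 26
  21 -> 42
  10 -> 20
  3 -> 6
  4 -> 8
  2 -> 4
  1 -> 2
Therefore output = [26, 42, 20, 6, 8, 4, 2].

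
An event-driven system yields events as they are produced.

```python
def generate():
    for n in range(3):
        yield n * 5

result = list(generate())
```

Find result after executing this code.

Step 1: For each n in range(3), yield n * 5:
  n=0: yield 0 * 5 = 0
  n=1: yield 1 * 5 = 5
  n=2: yield 2 * 5 = 10
Therefore result = [0, 5, 10].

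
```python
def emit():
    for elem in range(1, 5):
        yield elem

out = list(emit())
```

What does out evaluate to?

Step 1: The generator yields each value from range(1, 5).
Step 2: list() consumes all yields: [1, 2, 3, 4].
Therefore out = [1, 2, 3, 4].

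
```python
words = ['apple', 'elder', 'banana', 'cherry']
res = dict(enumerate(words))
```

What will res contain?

Step 1: enumerate pairs indices with words:
  0 -> 'apple'
  1 -> 'elder'
  2 -> 'banana'
  3 -> 'cherry'
Therefore res = {0: 'apple', 1: 'elder', 2: 'banana', 3: 'cherry'}.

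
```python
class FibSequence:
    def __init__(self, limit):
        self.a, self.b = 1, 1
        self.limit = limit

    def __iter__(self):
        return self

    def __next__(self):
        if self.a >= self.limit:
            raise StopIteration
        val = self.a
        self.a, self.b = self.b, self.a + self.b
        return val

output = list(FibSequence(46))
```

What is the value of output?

Step 1: Fibonacci-like sequence (a=1, b=1) until >= 46:
  Yield 1, then a,b = 1,2
  Yield 1, then a,b = 2,3
  Yield 2, then a,b = 3,5
  Yield 3, then a,b = 5,8
  Yield 5, then a,b = 8,13
  Yield 8, then a,b = 13,21
  Yield 13, then a,b = 21,34
  Yield 21, then a,b = 34,55
  Yield 34, then a,b = 55,89
Step 2: 55 >= 46, stop.
Therefore output = [1, 1, 2, 3, 5, 8, 13, 21, 34].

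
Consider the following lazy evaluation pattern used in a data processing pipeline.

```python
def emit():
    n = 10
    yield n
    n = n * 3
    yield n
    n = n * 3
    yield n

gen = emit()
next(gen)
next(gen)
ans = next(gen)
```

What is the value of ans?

Step 1: Trace through generator execution:
  Yield 1: n starts at 10, yield 10
  Yield 2: n = 10 * 3 = 30, yield 30
  Yield 3: n = 30 * 3 = 90, yield 90
Step 2: First next() gets 10, second next() gets the second value, third next() yields 90.
Therefore ans = 90.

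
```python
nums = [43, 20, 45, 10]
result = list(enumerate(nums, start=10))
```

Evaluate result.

Step 1: enumerate with start=10:
  (10, 43)
  (11, 20)
  (12, 45)
  (13, 10)
Therefore result = [(10, 43), (11, 20), (12, 45), (13, 10)].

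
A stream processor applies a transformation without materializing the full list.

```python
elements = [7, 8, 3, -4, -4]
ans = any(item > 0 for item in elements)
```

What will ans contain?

Step 1: Check item > 0 for each element in [7, 8, 3, -4, -4]:
  7 > 0: True
  8 > 0: True
  3 > 0: True
  -4 > 0: False
  -4 > 0: False
Step 2: any() returns True.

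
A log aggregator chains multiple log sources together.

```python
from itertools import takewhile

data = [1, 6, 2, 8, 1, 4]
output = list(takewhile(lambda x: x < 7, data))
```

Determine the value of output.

Step 1: takewhile stops at first element >= 7:
  1 < 7: take
  6 < 7: take
  2 < 7: take
  8 >= 7: stop
Therefore output = [1, 6, 2].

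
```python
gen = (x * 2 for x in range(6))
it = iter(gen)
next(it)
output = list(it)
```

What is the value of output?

Step 1: Generator produces [0, 2, 4, 6, 8, 10].
Step 2: next(it) consumes first element (0).
Step 3: list(it) collects remaining: [2, 4, 6, 8, 10].
Therefore output = [2, 4, 6, 8, 10].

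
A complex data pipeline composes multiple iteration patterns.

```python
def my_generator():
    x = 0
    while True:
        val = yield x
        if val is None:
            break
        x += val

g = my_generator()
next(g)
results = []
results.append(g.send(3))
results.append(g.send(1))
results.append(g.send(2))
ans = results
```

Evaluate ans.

Step 1: next(g) -> yield 0.
Step 2: send(3) -> x = 3, yield 3.
Step 3: send(1) -> x = 4, yield 4.
Step 4: send(2) -> x = 6, yield 6.
Therefore ans = [3, 4, 6].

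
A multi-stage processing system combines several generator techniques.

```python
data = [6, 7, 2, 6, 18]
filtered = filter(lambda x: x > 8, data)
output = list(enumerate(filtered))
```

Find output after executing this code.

Step 1: Filter [6, 7, 2, 6, 18] for > 8: [18].
Step 2: enumerate re-indexes from 0: [(0, 18)].
Therefore output = [(0, 18)].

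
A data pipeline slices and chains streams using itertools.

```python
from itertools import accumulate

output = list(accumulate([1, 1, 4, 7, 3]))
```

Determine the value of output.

Step 1: accumulate computes running sums:
  + 1 = 1
  + 1 = 2
  + 4 = 6
  + 7 = 13
  + 3 = 16
Therefore output = [1, 2, 6, 13, 16].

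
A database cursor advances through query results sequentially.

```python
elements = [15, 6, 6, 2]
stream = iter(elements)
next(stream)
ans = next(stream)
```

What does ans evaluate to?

Step 1: Create iterator over [15, 6, 6, 2].
Step 2: next() consumes 15.
Step 3: next() returns 6.
Therefore ans = 6.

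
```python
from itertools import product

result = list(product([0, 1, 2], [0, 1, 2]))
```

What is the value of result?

Step 1: product([0, 1, 2], [0, 1, 2]) gives all pairs:
  (0, 0)
  (0, 1)
  (0, 2)
  (1, 0)
  (1, 1)
  (1, 2)
  (2, 0)
  (2, 1)
  (2, 2)
Therefore result = [(0, 0), (0, 1), (0, 2), (1, 0), (1, 1), (1, 2), (2, 0), (2, 1), (2, 2)].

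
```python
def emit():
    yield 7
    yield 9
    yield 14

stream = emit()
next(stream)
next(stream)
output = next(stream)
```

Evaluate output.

Step 1: emit() creates a generator.
Step 2: next(stream) yields 7 (consumed and discarded).
Step 3: next(stream) yields 9 (consumed and discarded).
Step 4: next(stream) yields 14, assigned to output.
Therefore output = 14.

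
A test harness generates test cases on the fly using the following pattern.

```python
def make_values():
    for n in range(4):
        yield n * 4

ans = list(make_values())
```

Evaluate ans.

Step 1: For each n in range(4), yield n * 4:
  n=0: yield 0 * 4 = 0
  n=1: yield 1 * 4 = 4
  n=2: yield 2 * 4 = 8
  n=3: yield 3 * 4 = 12
Therefore ans = [0, 4, 8, 12].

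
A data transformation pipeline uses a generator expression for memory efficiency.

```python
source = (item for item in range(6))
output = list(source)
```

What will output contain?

Step 1: Generator expression iterates range(6): [0, 1, 2, 3, 4, 5].
Step 2: list() collects all values.
Therefore output = [0, 1, 2, 3, 4, 5].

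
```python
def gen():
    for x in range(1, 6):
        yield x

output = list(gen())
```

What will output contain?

Step 1: The generator yields each value from range(1, 6).
Step 2: list() consumes all yields: [1, 2, 3, 4, 5].
Therefore output = [1, 2, 3, 4, 5].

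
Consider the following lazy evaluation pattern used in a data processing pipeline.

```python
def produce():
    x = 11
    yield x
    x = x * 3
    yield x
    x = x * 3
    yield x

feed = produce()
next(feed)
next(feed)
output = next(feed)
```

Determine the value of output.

Step 1: Trace through generator execution:
  Yield 1: x starts at 11, yield 11
  Yield 2: x = 11 * 3 = 33, yield 33
  Yield 3: x = 33 * 3 = 99, yield 99
Step 2: First next() gets 11, second next() gets the second value, third next() yields 99.
Therefore output = 99.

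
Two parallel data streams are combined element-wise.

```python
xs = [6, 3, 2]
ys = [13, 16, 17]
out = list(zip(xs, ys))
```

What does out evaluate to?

Step 1: zip pairs elements at same index:
  Index 0: (6, 13)
  Index 1: (3, 16)
  Index 2: (2, 17)
Therefore out = [(6, 13), (3, 16), (2, 17)].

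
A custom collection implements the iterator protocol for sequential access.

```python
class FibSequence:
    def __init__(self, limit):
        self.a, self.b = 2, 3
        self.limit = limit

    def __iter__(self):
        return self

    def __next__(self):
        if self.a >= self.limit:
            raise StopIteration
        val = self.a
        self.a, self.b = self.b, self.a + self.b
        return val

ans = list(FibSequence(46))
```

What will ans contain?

Step 1: Fibonacci-like sequence (a=2, b=3) until >= 46:
  Yield 2, then a,b = 3,5
  Yield 3, then a,b = 5,8
  Yield 5, then a,b = 8,13
  Yield 8, then a,b = 13,21
  Yield 13, then a,b = 21,34
  Yield 21, then a,b = 34,55
  Yield 34, then a,b = 55,89
Step 2: 55 >= 46, stop.
Therefore ans = [2, 3, 5, 8, 13, 21, 34].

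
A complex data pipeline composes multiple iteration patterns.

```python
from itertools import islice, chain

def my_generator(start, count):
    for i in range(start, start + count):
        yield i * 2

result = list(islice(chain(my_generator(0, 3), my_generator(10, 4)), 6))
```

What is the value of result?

Step 1: my_generator(0, 3) yields [0, 2, 4].
Step 2: my_generator(10, 4) yields [20, 22, 24, 26].
Step 3: chain concatenates: [0, 2, 4, 20, 22, 24, 26].
Step 4: islice takes first 6: [0, 2, 4, 20, 22, 24].
Therefore result = [0, 2, 4, 20, 22, 24].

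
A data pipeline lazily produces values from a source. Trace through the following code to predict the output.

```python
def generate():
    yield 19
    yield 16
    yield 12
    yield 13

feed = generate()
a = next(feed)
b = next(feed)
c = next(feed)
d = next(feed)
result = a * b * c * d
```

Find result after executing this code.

Step 1: Create generator and consume all values:
  a = next(feed) = 19
  b = next(feed) = 16
  c = next(feed) = 12
  d = next(feed) = 13
Step 2: result = 19 * 16 * 12 * 13 = 47424.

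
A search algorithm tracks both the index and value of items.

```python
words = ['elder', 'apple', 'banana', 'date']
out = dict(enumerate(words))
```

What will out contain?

Step 1: enumerate pairs indices with words:
  0 -> 'elder'
  1 -> 'apple'
  2 -> 'banana'
  3 -> 'date'
Therefore out = {0: 'elder', 1: 'apple', 2: 'banana', 3: 'date'}.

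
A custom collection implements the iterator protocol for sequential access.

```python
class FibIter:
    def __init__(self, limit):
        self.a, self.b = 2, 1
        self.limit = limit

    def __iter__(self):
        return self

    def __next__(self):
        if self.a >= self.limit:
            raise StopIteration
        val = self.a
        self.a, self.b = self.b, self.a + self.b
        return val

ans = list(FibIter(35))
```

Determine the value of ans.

Step 1: Fibonacci-like sequence (a=2, b=1) until >= 35:
  Yield 2, then a,b = 1,3
  Yield 1, then a,b = 3,4
  Yield 3, then a,b = 4,7
  Yield 4, then a,b = 7,11
  Yield 7, then a,b = 11,18
  Yield 11, then a,b = 18,29
  Yield 18, then a,b = 29,47
  Yield 29, then a,b = 47,76
Step 2: 47 >= 35, stop.
Therefore ans = [2, 1, 3, 4, 7, 11, 18, 29].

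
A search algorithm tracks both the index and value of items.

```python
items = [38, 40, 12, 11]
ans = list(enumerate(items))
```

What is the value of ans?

Step 1: enumerate pairs each element with its index:
  (0, 38)
  (1, 40)
  (2, 12)
  (3, 11)
Therefore ans = [(0, 38), (1, 40), (2, 12), (3, 11)].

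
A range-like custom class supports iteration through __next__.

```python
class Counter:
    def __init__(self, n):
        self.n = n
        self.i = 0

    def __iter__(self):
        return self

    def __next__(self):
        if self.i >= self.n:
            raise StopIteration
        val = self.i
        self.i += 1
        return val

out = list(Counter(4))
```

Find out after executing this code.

Step 1: Counter(4) creates an iterator counting 0 to 3.
Step 2: list() consumes all values: [0, 1, 2, 3].
Therefore out = [0, 1, 2, 3].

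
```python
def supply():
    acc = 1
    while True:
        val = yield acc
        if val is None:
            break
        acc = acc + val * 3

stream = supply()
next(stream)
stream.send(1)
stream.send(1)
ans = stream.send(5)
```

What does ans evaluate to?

Step 1: next() -> yield acc=1.
Step 2: send(1) -> val=1, acc = 1 + 1*3 = 4, yield 4.
Step 3: send(1) -> val=1, acc = 4 + 1*3 = 7, yield 7.
Step 4: send(5) -> val=5, acc = 7 + 5*3 = 22, yield 22.
Therefore ans = 22.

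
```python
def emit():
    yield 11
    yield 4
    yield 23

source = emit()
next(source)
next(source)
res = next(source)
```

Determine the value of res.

Step 1: emit() creates a generator.
Step 2: next(source) yields 11 (consumed and discarded).
Step 3: next(source) yields 4 (consumed and discarded).
Step 4: next(source) yields 23, assigned to res.
Therefore res = 23.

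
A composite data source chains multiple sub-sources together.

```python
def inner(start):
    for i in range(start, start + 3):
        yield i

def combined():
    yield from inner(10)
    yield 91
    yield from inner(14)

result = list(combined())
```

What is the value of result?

Step 1: combined() delegates to inner(10):
  yield 10
  yield 11
  yield 12
Step 2: yield 91
Step 3: Delegates to inner(14):
  yield 14
  yield 15
  yield 16
Therefore result = [10, 11, 12, 91, 14, 15, 16].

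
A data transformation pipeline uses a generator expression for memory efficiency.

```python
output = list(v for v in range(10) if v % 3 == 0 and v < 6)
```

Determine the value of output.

Step 1: Filter range(10) where v % 3 == 0 and v < 6:
  v=0: both conditions met, included
  v=1: excluded (1 % 3 != 0)
  v=2: excluded (2 % 3 != 0)
  v=3: both conditions met, included
  v=4: excluded (4 % 3 != 0)
  v=5: excluded (5 % 3 != 0)
  v=6: excluded (6 >= 6)
  v=7: excluded (7 % 3 != 0, 7 >= 6)
  v=8: excluded (8 % 3 != 0, 8 >= 6)
  v=9: excluded (9 >= 6)
Therefore output = [0, 3].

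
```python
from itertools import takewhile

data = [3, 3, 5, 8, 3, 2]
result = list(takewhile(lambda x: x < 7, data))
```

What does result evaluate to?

Step 1: takewhile stops at first element >= 7:
  3 < 7: take
  3 < 7: take
  5 < 7: take
  8 >= 7: stop
Therefore result = [3, 3, 5].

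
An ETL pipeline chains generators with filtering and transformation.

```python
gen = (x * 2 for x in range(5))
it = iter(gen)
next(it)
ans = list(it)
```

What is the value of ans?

Step 1: Generator produces [0, 2, 4, 6, 8].
Step 2: next(it) consumes first element (0).
Step 3: list(it) collects remaining: [2, 4, 6, 8].
Therefore ans = [2, 4, 6, 8].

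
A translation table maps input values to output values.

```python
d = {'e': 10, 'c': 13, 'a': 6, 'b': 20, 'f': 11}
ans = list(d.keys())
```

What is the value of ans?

Step 1: d.keys() returns the dictionary keys in insertion order.
Therefore ans = ['e', 'c', 'a', 'b', 'f'].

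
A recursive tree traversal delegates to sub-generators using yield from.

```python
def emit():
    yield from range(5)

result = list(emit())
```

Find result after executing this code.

Step 1: yield from delegates to the iterable, yielding each element.
Step 2: Collected values: [0, 1, 2, 3, 4].
Therefore result = [0, 1, 2, 3, 4].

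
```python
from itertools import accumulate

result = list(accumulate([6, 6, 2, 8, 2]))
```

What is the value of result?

Step 1: accumulate computes running sums:
  + 6 = 6
  + 6 = 12
  + 2 = 14
  + 8 = 22
  + 2 = 24
Therefore result = [6, 12, 14, 22, 24].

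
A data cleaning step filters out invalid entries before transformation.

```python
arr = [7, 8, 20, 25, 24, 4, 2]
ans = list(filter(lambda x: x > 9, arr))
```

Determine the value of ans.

Step 1: Filter elements > 9:
  7: removed
  8: removed
  20: kept
  25: kept
  24: kept
  4: removed
  2: removed
Therefore ans = [20, 25, 24].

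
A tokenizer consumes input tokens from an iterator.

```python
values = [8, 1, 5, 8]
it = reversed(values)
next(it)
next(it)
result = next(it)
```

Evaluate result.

Step 1: reversed([8, 1, 5, 8]) gives iterator: [8, 5, 1, 8].
Step 2: First next() = 8, second next() = 5.
Step 3: Third next() = 1.
Therefore result = 1.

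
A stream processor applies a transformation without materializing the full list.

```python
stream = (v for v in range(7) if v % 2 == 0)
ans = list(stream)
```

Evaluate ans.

Step 1: Filter range(7) keeping only even values:
  v=0: even, included
  v=1: odd, excluded
  v=2: even, included
  v=3: odd, excluded
  v=4: even, included
  v=5: odd, excluded
  v=6: even, included
Therefore ans = [0, 2, 4, 6].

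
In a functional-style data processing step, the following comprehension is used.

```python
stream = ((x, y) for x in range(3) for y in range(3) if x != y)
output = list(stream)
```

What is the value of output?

Step 1: Nested generator over range(3) x range(3) where x != y:
  (0, 0): excluded (x == y)
  (0, 1): included
  (0, 2): included
  (1, 0): included
  (1, 1): excluded (x == y)
  (1, 2): included
  (2, 0): included
  (2, 1): included
  (2, 2): excluded (x == y)
Therefore output = [(0, 1), (0, 2), (1, 0), (1, 2), (2, 0), (2, 1)].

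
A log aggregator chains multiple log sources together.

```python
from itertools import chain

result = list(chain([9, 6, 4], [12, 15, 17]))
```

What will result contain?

Step 1: chain() concatenates iterables: [9, 6, 4] + [12, 15, 17].
Therefore result = [9, 6, 4, 12, 15, 17].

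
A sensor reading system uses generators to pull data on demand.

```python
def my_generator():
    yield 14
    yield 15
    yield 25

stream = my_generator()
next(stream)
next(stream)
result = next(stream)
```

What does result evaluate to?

Step 1: my_generator() creates a generator.
Step 2: next(stream) yields 14 (consumed and discarded).
Step 3: next(stream) yields 15 (consumed and discarded).
Step 4: next(stream) yields 25, assigned to result.
Therefore result = 25.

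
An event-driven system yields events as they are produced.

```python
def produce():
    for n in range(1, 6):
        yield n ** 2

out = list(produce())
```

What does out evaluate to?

Step 1: For each n in range(1, 6), yield n**2:
  n=1: yield 1**2 = 1
  n=2: yield 2**2 = 4
  n=3: yield 3**2 = 9
  n=4: yield 4**2 = 16
  n=5: yield 5**2 = 25
Therefore out = [1, 4, 9, 16, 25].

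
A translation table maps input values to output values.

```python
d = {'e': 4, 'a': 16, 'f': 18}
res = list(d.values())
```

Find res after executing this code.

Step 1: d.values() returns the dictionary values in insertion order.
Therefore res = [4, 16, 18].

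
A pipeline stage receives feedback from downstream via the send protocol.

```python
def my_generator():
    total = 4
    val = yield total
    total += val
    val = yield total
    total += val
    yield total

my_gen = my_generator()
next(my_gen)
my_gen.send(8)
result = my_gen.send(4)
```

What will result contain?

Step 1: next() -> yield total=4.
Step 2: send(8) -> val=8, total = 4+8 = 12, yield 12.
Step 3: send(4) -> val=4, total = 12+4 = 16, yield 16.
Therefore result = 16.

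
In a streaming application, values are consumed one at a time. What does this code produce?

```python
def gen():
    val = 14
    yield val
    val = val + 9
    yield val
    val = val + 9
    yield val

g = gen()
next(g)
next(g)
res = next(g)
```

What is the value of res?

Step 1: Trace through generator execution:
  Yield 1: val starts at 14, yield 14
  Yield 2: val = 14 + 9 = 23, yield 23
  Yield 3: val = 23 + 9 = 32, yield 32
Step 2: First next() gets 14, second next() gets the second value, third next() yields 32.
Therefore res = 32.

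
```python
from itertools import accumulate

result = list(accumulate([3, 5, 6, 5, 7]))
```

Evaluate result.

Step 1: accumulate computes running sums:
  + 3 = 3
  + 5 = 8
  + 6 = 14
  + 5 = 19
  + 7 = 26
Therefore result = [3, 8, 14, 19, 26].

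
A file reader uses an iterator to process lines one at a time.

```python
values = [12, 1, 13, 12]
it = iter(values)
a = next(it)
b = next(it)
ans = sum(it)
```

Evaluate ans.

Step 1: Create iterator over [12, 1, 13, 12].
Step 2: a = next() = 12, b = next() = 1.
Step 3: sum() of remaining [13, 12] = 25.
Therefore ans = 25.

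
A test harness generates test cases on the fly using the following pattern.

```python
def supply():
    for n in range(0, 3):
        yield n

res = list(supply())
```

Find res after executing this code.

Step 1: The generator yields each value from range(0, 3).
Step 2: list() consumes all yields: [0, 1, 2].
Therefore res = [0, 1, 2].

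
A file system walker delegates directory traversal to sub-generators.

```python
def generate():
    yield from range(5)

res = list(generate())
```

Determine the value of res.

Step 1: yield from delegates to the iterable, yielding each element.
Step 2: Collected values: [0, 1, 2, 3, 4].
Therefore res = [0, 1, 2, 3, 4].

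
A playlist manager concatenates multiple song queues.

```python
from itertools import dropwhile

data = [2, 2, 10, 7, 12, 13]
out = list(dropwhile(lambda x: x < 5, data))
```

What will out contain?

Step 1: dropwhile drops elements while < 5:
  2 < 5: dropped
  2 < 5: dropped
  10: kept (dropping stopped)
Step 2: Remaining elements kept regardless of condition.
Therefore out = [10, 7, 12, 13].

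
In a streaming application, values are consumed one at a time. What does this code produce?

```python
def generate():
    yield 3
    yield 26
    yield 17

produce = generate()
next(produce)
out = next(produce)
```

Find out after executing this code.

Step 1: generate() creates a generator.
Step 2: next(produce) yields 3 (consumed and discarded).
Step 3: next(produce) yields 26, assigned to out.
Therefore out = 26.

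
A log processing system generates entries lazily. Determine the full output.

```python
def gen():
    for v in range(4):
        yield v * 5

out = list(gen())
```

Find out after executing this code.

Step 1: For each v in range(4), yield v * 5:
  v=0: yield 0 * 5 = 0
  v=1: yield 1 * 5 = 5
  v=2: yield 2 * 5 = 10
  v=3: yield 3 * 5 = 15
Therefore out = [0, 5, 10, 15].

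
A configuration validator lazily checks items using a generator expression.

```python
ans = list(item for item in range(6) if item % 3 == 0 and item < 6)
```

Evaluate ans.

Step 1: Filter range(6) where item % 3 == 0 and item < 6:
  item=0: both conditions met, included
  item=1: excluded (1 % 3 != 0)
  item=2: excluded (2 % 3 != 0)
  item=3: both conditions met, included
  item=4: excluded (4 % 3 != 0)
  item=5: excluded (5 % 3 != 0)
Therefore ans = [0, 3].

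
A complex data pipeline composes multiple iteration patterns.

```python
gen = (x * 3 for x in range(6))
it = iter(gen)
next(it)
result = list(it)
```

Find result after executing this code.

Step 1: Generator produces [0, 3, 6, 9, 12, 15].
Step 2: next(it) consumes first element (0).
Step 3: list(it) collects remaining: [3, 6, 9, 12, 15].
Therefore result = [3, 6, 9, 12, 15].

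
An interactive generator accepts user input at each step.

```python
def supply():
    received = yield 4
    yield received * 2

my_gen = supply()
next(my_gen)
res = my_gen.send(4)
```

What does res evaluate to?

Step 1: next(my_gen) advances to first yield, producing 4.
Step 2: send(4) resumes, received = 4.
Step 3: yield received * 2 = 4 * 2 = 8.
Therefore res = 8.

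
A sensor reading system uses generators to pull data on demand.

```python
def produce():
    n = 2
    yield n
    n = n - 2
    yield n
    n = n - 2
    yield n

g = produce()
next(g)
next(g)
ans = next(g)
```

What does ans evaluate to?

Step 1: Trace through generator execution:
  Yield 1: n starts at 2, yield 2
  Yield 2: n = 2 - 2 = 0, yield 0
  Yield 3: n = 0 - 2 = -2, yield -2
Step 2: First next() gets 2, second next() gets the second value, third next() yields -2.
Therefore ans = -2.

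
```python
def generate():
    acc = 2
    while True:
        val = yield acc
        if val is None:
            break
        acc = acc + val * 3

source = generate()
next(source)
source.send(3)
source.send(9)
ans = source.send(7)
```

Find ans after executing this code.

Step 1: next() -> yield acc=2.
Step 2: send(3) -> val=3, acc = 2 + 3*3 = 11, yield 11.
Step 3: send(9) -> val=9, acc = 11 + 9*3 = 38, yield 38.
Step 4: send(7) -> val=7, acc = 38 + 7*3 = 59, yield 59.
Therefore ans = 59.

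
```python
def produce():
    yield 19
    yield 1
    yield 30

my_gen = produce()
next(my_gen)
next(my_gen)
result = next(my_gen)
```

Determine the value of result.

Step 1: produce() creates a generator.
Step 2: next(my_gen) yields 19 (consumed and discarded).
Step 3: next(my_gen) yields 1 (consumed and discarded).
Step 4: next(my_gen) yields 30, assigned to result.
Therefore result = 30.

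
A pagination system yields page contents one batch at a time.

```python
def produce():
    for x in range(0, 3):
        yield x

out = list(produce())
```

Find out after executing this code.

Step 1: The generator yields each value from range(0, 3).
Step 2: list() consumes all yields: [0, 1, 2].
Therefore out = [0, 1, 2].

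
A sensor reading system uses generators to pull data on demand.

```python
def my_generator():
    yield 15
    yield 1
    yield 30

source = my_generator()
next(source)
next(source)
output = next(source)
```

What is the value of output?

Step 1: my_generator() creates a generator.
Step 2: next(source) yields 15 (consumed and discarded).
Step 3: next(source) yields 1 (consumed and discarded).
Step 4: next(source) yields 30, assigned to output.
Therefore output = 30.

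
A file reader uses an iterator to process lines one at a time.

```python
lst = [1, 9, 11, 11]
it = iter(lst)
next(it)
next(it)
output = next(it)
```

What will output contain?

Step 1: Create iterator over [1, 9, 11, 11].
Step 2: next() consumes 1.
Step 3: next() consumes 9.
Step 4: next() returns 11.
Therefore output = 11.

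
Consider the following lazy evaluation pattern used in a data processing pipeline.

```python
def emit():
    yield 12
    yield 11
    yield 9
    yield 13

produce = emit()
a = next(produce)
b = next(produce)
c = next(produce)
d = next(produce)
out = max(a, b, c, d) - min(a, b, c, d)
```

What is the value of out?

Step 1: Create generator and consume all values:
  a = next(produce) = 12
  b = next(produce) = 11
  c = next(produce) = 9
  d = next(produce) = 13
Step 2: max = 13, min = 9, out = 13 - 9 = 4.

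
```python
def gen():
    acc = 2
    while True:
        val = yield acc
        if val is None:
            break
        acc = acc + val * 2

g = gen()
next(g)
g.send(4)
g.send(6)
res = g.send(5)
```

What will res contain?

Step 1: next() -> yield acc=2.
Step 2: send(4) -> val=4, acc = 2 + 4*2 = 10, yield 10.
Step 3: send(6) -> val=6, acc = 10 + 6*2 = 22, yield 22.
Step 4: send(5) -> val=5, acc = 22 + 5*2 = 32, yield 32.
Therefore res = 32.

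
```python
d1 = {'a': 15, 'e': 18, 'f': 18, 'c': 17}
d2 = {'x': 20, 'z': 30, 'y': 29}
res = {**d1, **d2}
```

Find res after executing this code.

Step 1: Merge d1 and d2 (d2 values override on key conflicts).
Step 2: d1 has keys ['a', 'e', 'f', 'c'], d2 has keys ['x', 'z', 'y'].
Therefore res = {'a': 15, 'e': 18, 'f': 18, 'c': 17, 'x': 20, 'z': 30, 'y': 29}.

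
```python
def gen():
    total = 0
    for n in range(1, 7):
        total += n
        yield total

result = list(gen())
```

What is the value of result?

Step 1: Generator accumulates running sum:
  n=1: total = 1, yield 1
  n=2: total = 3, yield 3
  n=3: total = 6, yield 6
  n=4: total = 10, yield 10
  n=5: total = 15, yield 15
  n=6: total = 21, yield 21
Therefore result = [1, 3, 6, 10, 15, 21].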